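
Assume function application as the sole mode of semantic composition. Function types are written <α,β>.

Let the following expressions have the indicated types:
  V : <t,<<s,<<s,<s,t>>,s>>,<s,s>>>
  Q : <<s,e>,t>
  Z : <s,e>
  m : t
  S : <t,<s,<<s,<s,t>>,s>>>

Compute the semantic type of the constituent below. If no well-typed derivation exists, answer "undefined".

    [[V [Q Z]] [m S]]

<s,s>

[Q Z]: <<s,e>,t> applied to <s,e> yields t.
[V [Q Z]]: <t,<<s,<<s,<s,t>>,s>>,<s,s>>> applied to t yields <<s,<<s,<s,t>>,s>>,<s,s>>.
[m S]: <t,<s,<<s,<s,t>>,s>>> applied to t yields <s,<<s,<s,t>>,s>>.
[[V [Q Z]] [m S]]: <<s,<<s,<s,t>>,s>>,<s,s>> applied to <s,<<s,<s,t>>,s>> yields <s,s>.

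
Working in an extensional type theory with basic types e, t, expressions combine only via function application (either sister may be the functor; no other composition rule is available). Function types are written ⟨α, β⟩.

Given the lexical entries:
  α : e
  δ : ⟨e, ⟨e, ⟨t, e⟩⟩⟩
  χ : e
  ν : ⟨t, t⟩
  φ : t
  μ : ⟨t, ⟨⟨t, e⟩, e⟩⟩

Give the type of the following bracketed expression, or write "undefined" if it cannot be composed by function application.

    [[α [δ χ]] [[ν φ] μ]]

[δ χ]: functor δ : ⟨e, ⟨e, ⟨t, e⟩⟩⟩, argument χ : e; result ⟨e, ⟨t, e⟩⟩.
[α [δ χ]]: functor [δ χ] : ⟨e, ⟨t, e⟩⟩, argument α : e; result ⟨t, e⟩.
[ν φ]: functor ν : ⟨t, t⟩, argument φ : t; result t.
[[ν φ] μ]: functor μ : ⟨t, ⟨⟨t, e⟩, e⟩⟩, argument [ν φ] : t; result ⟨⟨t, e⟩, e⟩.
[[α [δ χ]] [[ν φ] μ]]: functor [[ν φ] μ] : ⟨⟨t, e⟩, e⟩, argument [α [δ χ]] : ⟨t, e⟩; result e.

e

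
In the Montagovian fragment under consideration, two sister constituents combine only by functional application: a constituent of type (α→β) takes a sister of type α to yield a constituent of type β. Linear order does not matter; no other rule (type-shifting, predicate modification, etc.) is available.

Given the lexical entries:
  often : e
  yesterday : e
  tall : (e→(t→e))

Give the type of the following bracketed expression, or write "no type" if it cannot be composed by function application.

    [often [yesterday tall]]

no type

[yesterday tall]: tall is (e→(t→e)), yesterday is e; result (t→e).
[often [yesterday tall]]: e with (t→e) — neither is a function whose domain matches the other; composition fails here.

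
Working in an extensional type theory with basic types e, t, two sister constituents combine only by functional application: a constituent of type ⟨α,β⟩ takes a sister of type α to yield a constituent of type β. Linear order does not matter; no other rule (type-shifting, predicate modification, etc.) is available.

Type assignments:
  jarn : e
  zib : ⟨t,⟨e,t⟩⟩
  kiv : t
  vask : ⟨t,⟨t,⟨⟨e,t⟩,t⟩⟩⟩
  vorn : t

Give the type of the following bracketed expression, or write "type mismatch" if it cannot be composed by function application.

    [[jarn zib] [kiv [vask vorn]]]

type mismatch

At [jarn zib]: neither e nor ⟨t,⟨e,t⟩⟩ can take the other as argument; the node is ill-typed.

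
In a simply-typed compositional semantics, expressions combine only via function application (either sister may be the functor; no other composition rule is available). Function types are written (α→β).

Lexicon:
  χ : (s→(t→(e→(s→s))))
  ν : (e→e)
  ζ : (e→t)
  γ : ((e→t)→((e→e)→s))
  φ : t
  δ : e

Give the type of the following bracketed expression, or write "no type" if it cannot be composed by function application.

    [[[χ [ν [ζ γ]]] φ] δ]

(s→s)

At [ζ γ], γ : ((e→t)→((e→e)→s)) takes ζ : (e→t), giving ((e→e)→s).
At [ν [ζ γ]], [ζ γ] : ((e→e)→s) takes ν : (e→e), giving s.
At [χ [ν [ζ γ]]], χ : (s→(t→(e→(s→s)))) takes [ν [ζ γ]] : s, giving (t→(e→(s→s))).
At [[χ [ν [ζ γ]]] φ], [χ [ν [ζ γ]]] : (t→(e→(s→s))) takes φ : t, giving (e→(s→s)).
At [[[χ [ν [ζ γ]]] φ] δ], [[χ [ν [ζ γ]]] φ] : (e→(s→s)) takes δ : e, giving (s→s).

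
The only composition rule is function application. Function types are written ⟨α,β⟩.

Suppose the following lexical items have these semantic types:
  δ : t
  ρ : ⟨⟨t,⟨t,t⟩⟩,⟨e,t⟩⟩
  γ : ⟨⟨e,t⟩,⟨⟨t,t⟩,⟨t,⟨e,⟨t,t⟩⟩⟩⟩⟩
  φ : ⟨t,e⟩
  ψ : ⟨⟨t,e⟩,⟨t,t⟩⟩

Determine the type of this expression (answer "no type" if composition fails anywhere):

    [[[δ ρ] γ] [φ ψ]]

[δ ρ]: t with ⟨⟨t,⟨t,t⟩⟩,⟨e,t⟩⟩ — neither is a function whose domain matches the other; composition fails here.

no type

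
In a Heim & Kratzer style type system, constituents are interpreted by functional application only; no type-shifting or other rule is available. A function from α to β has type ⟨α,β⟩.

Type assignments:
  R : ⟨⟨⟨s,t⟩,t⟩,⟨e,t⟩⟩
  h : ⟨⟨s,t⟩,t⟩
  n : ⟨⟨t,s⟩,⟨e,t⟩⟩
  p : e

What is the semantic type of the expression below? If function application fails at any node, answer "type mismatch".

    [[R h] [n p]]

type mismatch

[R h]: ⟨⟨⟨s,t⟩,t⟩,⟨e,t⟩⟩ applied to ⟨⟨s,t⟩,t⟩ yields ⟨e,t⟩.
[n p]: ⟨⟨t,s⟩,⟨e,t⟩⟩ and e cannot combine by function application — type clash.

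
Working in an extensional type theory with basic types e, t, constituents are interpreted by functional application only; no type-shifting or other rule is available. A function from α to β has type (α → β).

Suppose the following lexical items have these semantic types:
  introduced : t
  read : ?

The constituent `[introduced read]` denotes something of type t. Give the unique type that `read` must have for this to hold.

(t → t)

[introduced read] must have type t. The sister introduced has type t; that is not a function onto t, so read must be the functor, of type (t → t).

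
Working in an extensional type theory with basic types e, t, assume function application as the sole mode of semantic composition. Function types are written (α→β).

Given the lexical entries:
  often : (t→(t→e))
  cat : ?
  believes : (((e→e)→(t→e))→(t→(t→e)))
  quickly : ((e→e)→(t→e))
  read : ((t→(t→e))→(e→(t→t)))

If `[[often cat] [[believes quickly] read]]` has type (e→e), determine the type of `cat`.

((t→(t→e))→((e→(t→t))→(e→e)))

[[often cat] [[believes quickly] read]] must have type (e→e). The sister [[believes quickly] read] has type (e→(t→t)); that is not a function onto (e→e), so [often cat] must be the functor, of type ((e→(t→t))→(e→e)).
[often cat] must have type ((e→(t→t))→(e→e)). The sister often has type (t→(t→e)); that is not a function onto ((e→(t→t))→(e→e)), so cat must be the functor, of type ((t→(t→e))→((e→(t→t))→(e→e))).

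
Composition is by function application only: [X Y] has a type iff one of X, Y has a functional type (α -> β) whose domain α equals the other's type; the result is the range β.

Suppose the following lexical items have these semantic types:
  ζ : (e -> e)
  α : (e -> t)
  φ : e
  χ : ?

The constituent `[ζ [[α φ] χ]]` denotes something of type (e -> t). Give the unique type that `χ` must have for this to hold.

[ζ [[α φ] χ]] is required to be (e -> t). ζ : (e -> e) cannot yield (e -> t) as functor, so [[α φ] χ] : ((e -> e) -> (e -> t)).
[[α φ] χ] is required to be ((e -> e) -> (e -> t)). [α φ] : t cannot yield ((e -> e) -> (e -> t)) as functor, so χ : (t -> ((e -> e) -> (e -> t))).

(t -> ((e -> e) -> (e -> t)))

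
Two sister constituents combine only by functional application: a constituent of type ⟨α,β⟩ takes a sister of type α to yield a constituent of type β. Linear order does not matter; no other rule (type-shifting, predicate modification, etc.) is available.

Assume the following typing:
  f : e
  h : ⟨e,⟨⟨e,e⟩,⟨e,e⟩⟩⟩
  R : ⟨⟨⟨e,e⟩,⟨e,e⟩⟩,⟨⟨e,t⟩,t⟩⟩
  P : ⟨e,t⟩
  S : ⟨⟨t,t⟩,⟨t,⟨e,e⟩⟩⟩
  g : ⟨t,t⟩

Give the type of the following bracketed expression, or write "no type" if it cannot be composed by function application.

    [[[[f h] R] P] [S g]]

⟨e,e⟩

[f h]: ⟨e,⟨⟨e,e⟩,⟨e,e⟩⟩⟩ applied to e yields ⟨⟨e,e⟩,⟨e,e⟩⟩.
[[f h] R]: ⟨⟨⟨e,e⟩,⟨e,e⟩⟩,⟨⟨e,t⟩,t⟩⟩ applied to ⟨⟨e,e⟩,⟨e,e⟩⟩ yields ⟨⟨e,t⟩,t⟩.
[[[f h] R] P]: ⟨⟨e,t⟩,t⟩ applied to ⟨e,t⟩ yields t.
[S g]: ⟨⟨t,t⟩,⟨t,⟨e,e⟩⟩⟩ applied to ⟨t,t⟩ yields ⟨t,⟨e,e⟩⟩.
[[[[f h] R] P] [S g]]: ⟨t,⟨e,e⟩⟩ applied to t yields ⟨e,e⟩.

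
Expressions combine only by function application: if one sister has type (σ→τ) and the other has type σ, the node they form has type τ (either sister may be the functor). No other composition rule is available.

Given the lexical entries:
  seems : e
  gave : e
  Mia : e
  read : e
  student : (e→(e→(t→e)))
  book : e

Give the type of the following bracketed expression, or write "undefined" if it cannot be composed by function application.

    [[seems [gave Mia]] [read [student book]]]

[gave Mia]: e and e cannot combine by function application — type clash.

undefined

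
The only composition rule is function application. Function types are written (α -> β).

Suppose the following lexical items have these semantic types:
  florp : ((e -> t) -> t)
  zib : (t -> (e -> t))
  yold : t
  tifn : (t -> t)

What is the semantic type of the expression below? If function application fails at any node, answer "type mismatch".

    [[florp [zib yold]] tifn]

t

[zib yold]: functor zib : (t -> (e -> t)), argument yold : t; result (e -> t).
[florp [zib yold]]: functor florp : ((e -> t) -> t), argument [zib yold] : (e -> t); result t.
[[florp [zib yold]] tifn]: functor tifn : (t -> t), argument [florp [zib yold]] : t; result t.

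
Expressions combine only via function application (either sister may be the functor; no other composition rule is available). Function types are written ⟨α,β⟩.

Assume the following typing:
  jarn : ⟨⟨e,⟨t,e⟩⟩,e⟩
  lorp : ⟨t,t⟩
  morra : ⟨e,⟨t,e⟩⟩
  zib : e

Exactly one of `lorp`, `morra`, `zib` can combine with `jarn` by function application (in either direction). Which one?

lorp : ⟨t,t⟩ — no; jarn wants ⟨e,⟨t,e⟩⟩, and lorp wants t.
morra — combines: jarn : ⟨⟨e,⟨t,e⟩⟩,e⟩ takes morra : ⟨e,⟨t,e⟩⟩ as argument, giving e.
zib : e — no; jarn wants ⟨e,⟨t,e⟩⟩, and zib wants nothing (atomic).

morra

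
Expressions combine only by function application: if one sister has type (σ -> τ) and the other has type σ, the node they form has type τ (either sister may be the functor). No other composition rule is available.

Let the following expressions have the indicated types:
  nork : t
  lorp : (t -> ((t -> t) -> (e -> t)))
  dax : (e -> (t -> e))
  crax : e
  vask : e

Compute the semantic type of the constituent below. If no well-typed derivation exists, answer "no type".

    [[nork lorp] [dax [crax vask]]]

no type

[nork lorp]: lorp is (t -> ((t -> t) -> (e -> t))), nork is t; result ((t -> t) -> (e -> t)).
[crax vask]: e and e cannot combine by function application — type clash.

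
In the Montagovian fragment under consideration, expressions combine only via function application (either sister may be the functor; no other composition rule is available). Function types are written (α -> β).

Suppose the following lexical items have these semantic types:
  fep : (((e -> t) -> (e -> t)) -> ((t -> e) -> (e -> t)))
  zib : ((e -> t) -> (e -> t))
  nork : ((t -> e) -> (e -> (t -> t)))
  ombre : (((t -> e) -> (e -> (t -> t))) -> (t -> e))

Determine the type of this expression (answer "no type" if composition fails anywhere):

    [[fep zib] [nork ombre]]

[fep zib]: fep is (((e -> t) -> (e -> t)) -> ((t -> e) -> (e -> t))), zib is ((e -> t) -> (e -> t)); result ((t -> e) -> (e -> t)).
[nork ombre]: ombre is (((t -> e) -> (e -> (t -> t))) -> (t -> e)), nork is ((t -> e) -> (e -> (t -> t))); result (t -> e).
[[fep zib] [nork ombre]]: [fep zib] is ((t -> e) -> (e -> t)), [nork ombre] is (t -> e); result (e -> t).

(e -> t)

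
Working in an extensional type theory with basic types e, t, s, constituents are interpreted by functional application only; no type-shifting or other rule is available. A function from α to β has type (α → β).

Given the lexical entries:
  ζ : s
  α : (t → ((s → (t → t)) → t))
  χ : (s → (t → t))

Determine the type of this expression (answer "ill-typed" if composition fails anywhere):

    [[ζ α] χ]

[ζ α]: s with (t → ((s → (t → t)) → t)) — neither is a function whose domain matches the other; composition fails here.

ill-typed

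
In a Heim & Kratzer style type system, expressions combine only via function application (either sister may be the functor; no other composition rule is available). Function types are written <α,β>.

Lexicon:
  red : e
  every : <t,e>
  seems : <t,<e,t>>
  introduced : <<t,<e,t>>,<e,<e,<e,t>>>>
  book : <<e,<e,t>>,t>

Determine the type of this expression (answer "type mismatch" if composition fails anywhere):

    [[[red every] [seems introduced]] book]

At [red every]: neither e nor <t,e> can take the other as argument; the node is ill-typed.

type mismatch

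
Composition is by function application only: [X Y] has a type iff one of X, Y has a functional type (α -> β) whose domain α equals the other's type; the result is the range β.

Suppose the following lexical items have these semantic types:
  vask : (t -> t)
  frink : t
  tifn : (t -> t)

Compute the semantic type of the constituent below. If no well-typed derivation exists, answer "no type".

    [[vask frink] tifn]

[vask frink]: functor vask : (t -> t), argument frink : t; result t.
[[vask frink] tifn]: functor tifn : (t -> t), argument [vask frink] : t; result t.

t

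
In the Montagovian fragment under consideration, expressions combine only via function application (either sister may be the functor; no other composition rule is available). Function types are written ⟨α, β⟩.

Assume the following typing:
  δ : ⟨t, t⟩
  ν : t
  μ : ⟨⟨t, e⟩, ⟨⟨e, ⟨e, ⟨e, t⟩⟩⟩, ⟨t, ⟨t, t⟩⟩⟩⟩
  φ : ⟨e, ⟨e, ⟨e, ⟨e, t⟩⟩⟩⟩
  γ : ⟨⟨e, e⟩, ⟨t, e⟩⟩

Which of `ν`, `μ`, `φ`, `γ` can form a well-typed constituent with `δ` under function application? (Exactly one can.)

ν — combines: δ : ⟨t, t⟩ takes ν : t as argument, giving t.
μ : ⟨⟨t, e⟩, ⟨⟨e, ⟨e, ⟨e, t⟩⟩⟩, ⟨t, ⟨t, t⟩⟩⟩⟩ — does not combine with δ.
φ : ⟨e, ⟨e, ⟨e, ⟨e, t⟩⟩⟩⟩ — does not combine with δ.
γ : ⟨⟨e, e⟩, ⟨t, e⟩⟩ — does not combine with δ.

ν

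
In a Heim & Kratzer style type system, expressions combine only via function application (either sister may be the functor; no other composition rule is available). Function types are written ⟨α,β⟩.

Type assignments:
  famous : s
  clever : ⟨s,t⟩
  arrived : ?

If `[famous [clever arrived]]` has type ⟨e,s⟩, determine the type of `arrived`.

⟨⟨s,t⟩,⟨s,⟨e,s⟩⟩⟩

For [famous [clever arrived]] to have type ⟨e,s⟩ with famous of type s, [clever arrived] must be the function: [clever arrived] : ⟨s,⟨e,s⟩⟩.
For [clever arrived] to have type ⟨s,⟨e,s⟩⟩ with clever of type ⟨s,t⟩, arrived must be the function: arrived : ⟨⟨s,t⟩,⟨s,⟨e,s⟩⟩⟩.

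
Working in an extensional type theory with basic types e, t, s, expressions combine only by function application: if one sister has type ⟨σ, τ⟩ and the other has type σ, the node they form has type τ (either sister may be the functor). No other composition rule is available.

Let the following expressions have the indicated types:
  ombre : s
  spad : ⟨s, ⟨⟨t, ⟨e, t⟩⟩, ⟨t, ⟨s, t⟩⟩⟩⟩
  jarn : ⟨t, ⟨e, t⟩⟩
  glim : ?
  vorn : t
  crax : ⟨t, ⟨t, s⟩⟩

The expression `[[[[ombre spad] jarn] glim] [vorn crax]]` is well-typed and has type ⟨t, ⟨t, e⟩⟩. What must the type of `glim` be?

[[[[ombre spad] jarn] glim] [vorn crax]] is required to be ⟨t, ⟨t, e⟩⟩. [vorn crax] : ⟨t, s⟩ cannot yield ⟨t, ⟨t, e⟩⟩ as functor, so [[[ombre spad] jarn] glim] : ⟨⟨t, s⟩, ⟨t, ⟨t, e⟩⟩⟩.
[[[ombre spad] jarn] glim] is required to be ⟨⟨t, s⟩, ⟨t, ⟨t, e⟩⟩⟩. [[ombre spad] jarn] : ⟨t, ⟨s, t⟩⟩ cannot yield ⟨⟨t, s⟩, ⟨t, ⟨t, e⟩⟩⟩ as functor, so glim : ⟨⟨t, ⟨s, t⟩⟩, ⟨⟨t, s⟩, ⟨t, ⟨t, e⟩⟩⟩⟩.

⟨⟨t, ⟨s, t⟩⟩, ⟨⟨t, s⟩, ⟨t, ⟨t, e⟩⟩⟩⟩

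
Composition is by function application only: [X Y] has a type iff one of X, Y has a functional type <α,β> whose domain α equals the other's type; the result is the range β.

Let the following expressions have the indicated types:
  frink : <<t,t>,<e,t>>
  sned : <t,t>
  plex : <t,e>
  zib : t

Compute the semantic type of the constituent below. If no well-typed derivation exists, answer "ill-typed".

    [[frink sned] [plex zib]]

[frink sned]: <<t,t>,<e,t>> applied to <t,t> yields <e,t>.
[plex zib]: <t,e> applied to t yields e.
[[frink sned] [plex zib]]: <e,t> applied to e yields t.

t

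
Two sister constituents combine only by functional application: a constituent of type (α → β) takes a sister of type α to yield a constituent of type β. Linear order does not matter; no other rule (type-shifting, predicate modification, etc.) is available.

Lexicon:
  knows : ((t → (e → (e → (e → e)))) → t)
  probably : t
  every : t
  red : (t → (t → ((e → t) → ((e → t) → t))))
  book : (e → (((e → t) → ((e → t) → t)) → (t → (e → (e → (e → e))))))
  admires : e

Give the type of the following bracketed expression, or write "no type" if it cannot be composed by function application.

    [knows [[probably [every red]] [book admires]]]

t

[every red]: functor red : (t → (t → ((e → t) → ((e → t) → t)))), argument every : t; result (t → ((e → t) → ((e → t) → t))).
[probably [every red]]: functor [every red] : (t → ((e → t) → ((e → t) → t))), argument probably : t; result ((e → t) → ((e → t) → t)).
[book admires]: functor book : (e → (((e → t) → ((e → t) → t)) → (t → (e → (e → (e → e)))))), argument admires : e; result (((e → t) → ((e → t) → t)) → (t → (e → (e → (e → e))))).
[[probably [every red]] [book admires]]: functor [book admires] : (((e → t) → ((e → t) → t)) → (t → (e → (e → (e → e))))), argument [probably [every red]] : ((e → t) → ((e → t) → t)); result (t → (e → (e → (e → e)))).
[knows [[probably [every red]] [book admires]]]: functor knows : ((t → (e → (e → (e → e)))) → t), argument [[probably [every red]] [book admires]] : (t → (e → (e → (e → e)))); result t.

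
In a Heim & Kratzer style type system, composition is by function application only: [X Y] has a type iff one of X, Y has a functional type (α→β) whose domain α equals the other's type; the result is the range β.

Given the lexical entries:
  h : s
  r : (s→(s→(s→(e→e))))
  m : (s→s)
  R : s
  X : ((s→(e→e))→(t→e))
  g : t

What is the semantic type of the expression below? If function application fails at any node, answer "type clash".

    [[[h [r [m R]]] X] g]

e

[m R] — m of type (s→s) combines with R of type s: type s.
[r [m R]] — r of type (s→(s→(s→(e→e)))) combines with [m R] of type s: type (s→(s→(e→e))).
[h [r [m R]]] — [r [m R]] of type (s→(s→(e→e))) combines with h of type s: type (s→(e→e)).
[[h [r [m R]]] X] — X of type ((s→(e→e))→(t→e)) combines with [h [r [m R]]] of type (s→(e→e)): type (t→e).
[[[h [r [m R]]] X] g] — [[h [r [m R]]] X] of type (t→e) combines with g of type t: type e.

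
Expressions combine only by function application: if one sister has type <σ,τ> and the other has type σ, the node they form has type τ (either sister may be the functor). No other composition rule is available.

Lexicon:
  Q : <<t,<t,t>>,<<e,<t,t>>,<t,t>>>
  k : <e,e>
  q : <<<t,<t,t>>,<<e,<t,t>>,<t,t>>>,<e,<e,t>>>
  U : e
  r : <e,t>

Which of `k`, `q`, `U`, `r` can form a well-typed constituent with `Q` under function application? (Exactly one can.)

q

k : <e,e> — neither side's domain matches the other.
q — combines: q : <<<t,<t,t>>,<<e,<t,t>>,<t,t>>>,<e,<e,t>>> takes Q : <<t,<t,t>>,<<e,<t,t>>,<t,t>>> as argument, giving <e,<e,t>>.
U : e — neither side's domain matches the other.
r : <e,t> — neither side's domain matches the other.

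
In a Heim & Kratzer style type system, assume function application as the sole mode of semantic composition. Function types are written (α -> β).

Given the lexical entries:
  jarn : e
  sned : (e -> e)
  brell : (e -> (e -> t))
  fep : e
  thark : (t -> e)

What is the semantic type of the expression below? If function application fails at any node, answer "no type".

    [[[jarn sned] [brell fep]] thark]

[jarn sned]: sned is (e -> e), jarn is e; result e.
[brell fep]: brell is (e -> (e -> t)), fep is e; result (e -> t).
[[jarn sned] [brell fep]]: [brell fep] is (e -> t), [jarn sned] is e; result t.
[[[jarn sned] [brell fep]] thark]: thark is (t -> e), [[jarn sned] [brell fep]] is t; result e.

e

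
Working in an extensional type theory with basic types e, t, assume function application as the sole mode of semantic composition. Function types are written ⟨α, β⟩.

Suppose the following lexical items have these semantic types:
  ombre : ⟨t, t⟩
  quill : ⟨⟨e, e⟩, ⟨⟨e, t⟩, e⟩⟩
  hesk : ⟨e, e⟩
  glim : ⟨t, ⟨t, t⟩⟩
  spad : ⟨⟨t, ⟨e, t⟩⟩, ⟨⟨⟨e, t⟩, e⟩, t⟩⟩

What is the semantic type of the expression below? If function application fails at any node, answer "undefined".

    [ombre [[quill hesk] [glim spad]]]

[quill hesk]: ⟨⟨e, e⟩, ⟨⟨e, t⟩, e⟩⟩ applied to ⟨e, e⟩ yields ⟨⟨e, t⟩, e⟩.
[glim spad]: ⟨t, ⟨t, t⟩⟩ with ⟨⟨t, ⟨e, t⟩⟩, ⟨⟨⟨e, t⟩, e⟩, t⟩⟩ — neither is a function whose domain matches the other; composition fails here.

undefined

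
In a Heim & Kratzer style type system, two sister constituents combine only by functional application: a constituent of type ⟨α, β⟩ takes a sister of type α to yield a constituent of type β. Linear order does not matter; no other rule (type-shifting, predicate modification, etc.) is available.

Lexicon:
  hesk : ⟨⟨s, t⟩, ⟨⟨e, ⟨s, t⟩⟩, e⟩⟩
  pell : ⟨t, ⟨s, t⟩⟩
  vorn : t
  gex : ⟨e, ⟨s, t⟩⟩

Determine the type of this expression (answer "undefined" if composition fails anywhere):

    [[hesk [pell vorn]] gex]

e

[pell vorn]: ⟨t, ⟨s, t⟩⟩ applied to t yields ⟨s, t⟩.
[hesk [pell vorn]]: ⟨⟨s, t⟩, ⟨⟨e, ⟨s, t⟩⟩, e⟩⟩ applied to ⟨s, t⟩ yields ⟨⟨e, ⟨s, t⟩⟩, e⟩.
[[hesk [pell vorn]] gex]: ⟨⟨e, ⟨s, t⟩⟩, e⟩ applied to ⟨e, ⟨s, t⟩⟩ yields e.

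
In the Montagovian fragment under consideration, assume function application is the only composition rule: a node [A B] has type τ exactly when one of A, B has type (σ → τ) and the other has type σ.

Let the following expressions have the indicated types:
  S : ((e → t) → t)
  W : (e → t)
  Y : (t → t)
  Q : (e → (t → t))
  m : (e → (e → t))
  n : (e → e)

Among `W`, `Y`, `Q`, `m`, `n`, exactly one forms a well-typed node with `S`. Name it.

W — combines: S : ((e → t) → t) takes W : (e → t) as argument, giving t.
Y : (t → t) — S needs (e → t); Y needs t; neither fits.
Q : (e → (t → t)) — S needs (e → t); Q needs e; neither fits.
m : (e → (e → t)) — S needs (e → t); m needs e; neither fits.
n : (e → e) — S needs (e → t); n needs e; neither fits.

W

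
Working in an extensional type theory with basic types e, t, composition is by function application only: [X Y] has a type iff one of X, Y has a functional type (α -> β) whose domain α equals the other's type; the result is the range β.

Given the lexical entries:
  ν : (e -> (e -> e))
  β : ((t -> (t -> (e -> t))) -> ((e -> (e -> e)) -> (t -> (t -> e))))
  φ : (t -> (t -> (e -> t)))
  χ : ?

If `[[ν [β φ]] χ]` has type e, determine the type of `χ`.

((t -> (t -> e)) -> e)

For [[ν [β φ]] χ] to have type e with [ν [β φ]] of type (t -> (t -> e)), χ must be the function: χ : ((t -> (t -> e)) -> e).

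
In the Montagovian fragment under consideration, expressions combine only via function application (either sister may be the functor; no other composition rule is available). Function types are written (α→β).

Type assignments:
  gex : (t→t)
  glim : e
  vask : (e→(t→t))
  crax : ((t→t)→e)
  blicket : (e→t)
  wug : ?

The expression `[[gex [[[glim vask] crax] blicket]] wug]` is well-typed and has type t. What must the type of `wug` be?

(t→t)

[[gex [[[glim vask] crax] blicket]] wug] is required to be t. [gex [[[glim vask] crax] blicket]] : t cannot yield t as functor, so wug : (t→t).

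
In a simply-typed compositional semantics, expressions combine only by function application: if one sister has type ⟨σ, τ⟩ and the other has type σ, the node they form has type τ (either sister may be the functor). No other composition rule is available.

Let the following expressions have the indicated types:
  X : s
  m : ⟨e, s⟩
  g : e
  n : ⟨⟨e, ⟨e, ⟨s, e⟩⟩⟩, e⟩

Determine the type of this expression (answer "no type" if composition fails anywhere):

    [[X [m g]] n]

no type

At [m g], m : ⟨e, s⟩ takes g : e, giving s.
[X [m g]]: s and s cannot combine by function application — type clash.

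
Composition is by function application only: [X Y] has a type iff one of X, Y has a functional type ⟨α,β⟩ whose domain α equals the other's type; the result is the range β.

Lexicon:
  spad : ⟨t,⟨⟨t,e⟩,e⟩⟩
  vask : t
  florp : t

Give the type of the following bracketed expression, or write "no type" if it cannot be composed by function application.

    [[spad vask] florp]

At [spad vask], spad : ⟨t,⟨⟨t,e⟩,e⟩⟩ takes vask : t, giving ⟨⟨t,e⟩,e⟩.
At [[spad vask] florp]: neither ⟨⟨t,e⟩,e⟩ nor t can take the other as argument; the node is ill-typed.

no type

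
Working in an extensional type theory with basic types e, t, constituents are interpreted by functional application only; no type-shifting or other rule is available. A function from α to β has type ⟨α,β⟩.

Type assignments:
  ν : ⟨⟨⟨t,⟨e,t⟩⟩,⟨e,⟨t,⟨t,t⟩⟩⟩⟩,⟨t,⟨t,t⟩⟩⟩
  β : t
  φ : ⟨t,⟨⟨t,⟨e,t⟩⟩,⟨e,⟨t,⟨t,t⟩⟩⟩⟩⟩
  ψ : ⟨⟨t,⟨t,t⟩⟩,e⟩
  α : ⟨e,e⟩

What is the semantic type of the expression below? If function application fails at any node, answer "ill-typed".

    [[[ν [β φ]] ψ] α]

e

[β φ] — φ of type ⟨t,⟨⟨t,⟨e,t⟩⟩,⟨e,⟨t,⟨t,t⟩⟩⟩⟩⟩ combines with β of type t: type ⟨⟨t,⟨e,t⟩⟩,⟨e,⟨t,⟨t,t⟩⟩⟩⟩.
[ν [β φ]] — ν of type ⟨⟨⟨t,⟨e,t⟩⟩,⟨e,⟨t,⟨t,t⟩⟩⟩⟩,⟨t,⟨t,t⟩⟩⟩ combines with [β φ] of type ⟨⟨t,⟨e,t⟩⟩,⟨e,⟨t,⟨t,t⟩⟩⟩⟩: type ⟨t,⟨t,t⟩⟩.
[[ν [β φ]] ψ] — ψ of type ⟨⟨t,⟨t,t⟩⟩,e⟩ combines with [ν [β φ]] of type ⟨t,⟨t,t⟩⟩: type e.
[[[ν [β φ]] ψ] α] — α of type ⟨e,e⟩ combines with [[ν [β φ]] ψ] of type e: type e.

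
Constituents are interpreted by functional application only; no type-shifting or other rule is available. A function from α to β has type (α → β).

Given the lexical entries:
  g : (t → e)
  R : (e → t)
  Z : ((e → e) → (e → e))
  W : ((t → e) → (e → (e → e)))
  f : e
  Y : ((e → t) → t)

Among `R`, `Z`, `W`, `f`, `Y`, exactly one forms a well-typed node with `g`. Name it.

W

R : (e → t) — g needs t; R needs e; neither fits.
Z : ((e → e) → (e → e)) — g needs t; Z needs (e → e); neither fits.
W — combines: W : ((t → e) → (e → (e → e))) takes g : (t → e) as argument, giving (e → (e → e)).
f : e — g needs t; f needs nothing (atomic); neither fits.
Y : ((e → t) → t) — g needs t; Y needs (e → t); neither fits.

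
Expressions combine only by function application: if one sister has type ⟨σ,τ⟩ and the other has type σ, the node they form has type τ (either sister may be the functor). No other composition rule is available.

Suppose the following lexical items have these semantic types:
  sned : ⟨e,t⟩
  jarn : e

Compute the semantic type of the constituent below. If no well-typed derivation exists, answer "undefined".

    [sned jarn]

t

[sned jarn] — sned of type ⟨e,t⟩ combines with jarn of type e: type t.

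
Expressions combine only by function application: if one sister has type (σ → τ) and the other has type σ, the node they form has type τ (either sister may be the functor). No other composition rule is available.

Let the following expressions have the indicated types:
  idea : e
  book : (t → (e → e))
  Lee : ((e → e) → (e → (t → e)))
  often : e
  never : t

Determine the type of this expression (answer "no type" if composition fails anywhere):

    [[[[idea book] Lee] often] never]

no type

[idea book]: e with (t → (e → e)) — neither is a function whose domain matches the other; composition fails here.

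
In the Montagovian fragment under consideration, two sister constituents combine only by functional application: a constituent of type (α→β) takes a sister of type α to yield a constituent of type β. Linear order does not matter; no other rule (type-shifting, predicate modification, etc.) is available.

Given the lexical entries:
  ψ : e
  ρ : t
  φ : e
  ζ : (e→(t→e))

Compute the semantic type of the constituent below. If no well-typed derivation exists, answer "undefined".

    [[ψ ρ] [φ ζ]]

undefined

At [ψ ρ]: neither e nor t can take the other as argument; the node is ill-typed.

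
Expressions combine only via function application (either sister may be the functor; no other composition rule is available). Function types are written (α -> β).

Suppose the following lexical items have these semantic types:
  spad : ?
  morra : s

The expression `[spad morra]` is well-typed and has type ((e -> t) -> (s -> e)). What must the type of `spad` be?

(s -> ((e -> t) -> (s -> e)))

[spad morra] must have type ((e -> t) -> (s -> e)). The sister morra has type s; that is not a function onto ((e -> t) -> (s -> e)), so spad must be the functor, of type (s -> ((e -> t) -> (s -> e))).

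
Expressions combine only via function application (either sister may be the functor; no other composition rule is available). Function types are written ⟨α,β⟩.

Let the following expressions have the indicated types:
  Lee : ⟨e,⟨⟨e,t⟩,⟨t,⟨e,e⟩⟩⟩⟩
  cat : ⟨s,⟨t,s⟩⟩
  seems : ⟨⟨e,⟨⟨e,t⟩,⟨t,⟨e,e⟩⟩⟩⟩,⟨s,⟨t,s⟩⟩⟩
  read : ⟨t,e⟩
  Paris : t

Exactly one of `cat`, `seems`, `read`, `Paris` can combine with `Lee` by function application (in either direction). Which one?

seems

cat : ⟨s,⟨t,s⟩⟩ — Lee needs e; cat needs s; neither fits.
seems — combines: seems : ⟨⟨e,⟨⟨e,t⟩,⟨t,⟨e,e⟩⟩⟩⟩,⟨s,⟨t,s⟩⟩⟩ takes Lee : ⟨e,⟨⟨e,t⟩,⟨t,⟨e,e⟩⟩⟩⟩ as argument, giving ⟨s,⟨t,s⟩⟩.
read : ⟨t,e⟩ — Lee needs e; read needs t; neither fits.
Paris : t — Lee needs e; Paris needs nothing (atomic); neither fits.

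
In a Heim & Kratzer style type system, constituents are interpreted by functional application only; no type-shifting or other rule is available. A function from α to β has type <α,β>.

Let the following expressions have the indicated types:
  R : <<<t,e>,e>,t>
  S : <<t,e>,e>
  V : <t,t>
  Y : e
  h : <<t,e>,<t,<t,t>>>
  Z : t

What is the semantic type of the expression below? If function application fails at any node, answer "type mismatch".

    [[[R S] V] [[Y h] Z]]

At [R S], R : <<<t,e>,e>,t> takes S : <<t,e>,e>, giving t.
At [[R S] V], V : <t,t> takes [R S] : t, giving t.
[Y h]: e and <<t,e>,<t,<t,t>>> cannot combine by function application — type clash.

type mismatch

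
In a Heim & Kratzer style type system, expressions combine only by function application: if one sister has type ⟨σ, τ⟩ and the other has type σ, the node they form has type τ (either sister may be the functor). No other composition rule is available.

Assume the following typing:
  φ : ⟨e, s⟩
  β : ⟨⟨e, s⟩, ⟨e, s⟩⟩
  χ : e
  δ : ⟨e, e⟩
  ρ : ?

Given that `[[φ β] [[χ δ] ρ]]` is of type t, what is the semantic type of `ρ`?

⟨e, ⟨⟨e, s⟩, t⟩⟩

[[φ β] [[χ δ] ρ]] must have type t. The sister [φ β] has type ⟨e, s⟩; that is not a function onto t, so [[χ δ] ρ] must be the functor, of type ⟨⟨e, s⟩, t⟩.
[[χ δ] ρ] must have type ⟨⟨e, s⟩, t⟩. The sister [χ δ] has type e; that is not a function onto ⟨⟨e, s⟩, t⟩, so ρ must be the functor, of type ⟨e, ⟨⟨e, s⟩, t⟩⟩.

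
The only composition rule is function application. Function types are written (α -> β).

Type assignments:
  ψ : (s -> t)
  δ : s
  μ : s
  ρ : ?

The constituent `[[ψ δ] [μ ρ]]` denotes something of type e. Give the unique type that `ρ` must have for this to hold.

(s -> (t -> e))

For [[ψ δ] [μ ρ]] to have type e with [ψ δ] of type t, [μ ρ] must be the function: [μ ρ] : (t -> e).
For [μ ρ] to have type (t -> e) with μ of type s, ρ must be the function: ρ : (s -> (t -> e)).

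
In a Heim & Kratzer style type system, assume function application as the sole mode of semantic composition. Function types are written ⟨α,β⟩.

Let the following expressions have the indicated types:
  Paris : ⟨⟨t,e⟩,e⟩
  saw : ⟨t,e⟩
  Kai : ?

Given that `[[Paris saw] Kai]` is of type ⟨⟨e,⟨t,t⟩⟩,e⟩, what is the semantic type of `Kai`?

⟨e,⟨⟨e,⟨t,t⟩⟩,e⟩⟩

[[Paris saw] Kai] is required to be ⟨⟨e,⟨t,t⟩⟩,e⟩. [Paris saw] : e cannot yield ⟨⟨e,⟨t,t⟩⟩,e⟩ as functor, so Kai : ⟨e,⟨⟨e,⟨t,t⟩⟩,e⟩⟩.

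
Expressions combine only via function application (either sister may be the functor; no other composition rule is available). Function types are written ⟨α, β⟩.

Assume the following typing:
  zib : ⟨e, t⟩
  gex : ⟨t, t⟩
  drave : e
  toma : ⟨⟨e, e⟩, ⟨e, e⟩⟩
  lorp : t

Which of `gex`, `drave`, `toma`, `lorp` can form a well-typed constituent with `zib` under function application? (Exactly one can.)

gex : ⟨t, t⟩ — neither side's domain matches the other.
drave — combines: zib : ⟨e, t⟩ takes drave : e as argument, giving t.
toma : ⟨⟨e, e⟩, ⟨e, e⟩⟩ — neither side's domain matches the other.
lorp : t — neither side's domain matches the other.

drave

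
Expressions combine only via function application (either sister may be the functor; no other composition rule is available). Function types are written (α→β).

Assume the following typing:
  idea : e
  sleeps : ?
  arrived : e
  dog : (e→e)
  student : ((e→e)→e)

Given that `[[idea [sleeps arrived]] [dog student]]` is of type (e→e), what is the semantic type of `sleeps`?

For [[idea [sleeps arrived]] [dog student]] to have type (e→e) with [dog student] of type e, [idea [sleeps arrived]] must be the function: [idea [sleeps arrived]] : (e→(e→e)).
For [idea [sleeps arrived]] to have type (e→(e→e)) with idea of type e, [sleeps arrived] must be the function: [sleeps arrived] : (e→(e→(e→e))).
For [sleeps arrived] to have type (e→(e→(e→e))) with arrived of type e, sleeps must be the function: sleeps : (e→(e→(e→(e→e)))).

(e→(e→(e→(e→e))))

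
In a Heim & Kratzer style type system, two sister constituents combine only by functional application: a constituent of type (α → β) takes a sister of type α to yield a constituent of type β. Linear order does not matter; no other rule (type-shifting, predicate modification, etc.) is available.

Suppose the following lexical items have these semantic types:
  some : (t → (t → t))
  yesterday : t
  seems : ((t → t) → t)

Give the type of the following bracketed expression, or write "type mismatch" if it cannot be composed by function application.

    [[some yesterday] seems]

[some yesterday]: functor some : (t → (t → t)), argument yesterday : t; result (t → t).
[[some yesterday] seems]: functor seems : ((t → t) → t), argument [some yesterday] : (t → t); result t.

t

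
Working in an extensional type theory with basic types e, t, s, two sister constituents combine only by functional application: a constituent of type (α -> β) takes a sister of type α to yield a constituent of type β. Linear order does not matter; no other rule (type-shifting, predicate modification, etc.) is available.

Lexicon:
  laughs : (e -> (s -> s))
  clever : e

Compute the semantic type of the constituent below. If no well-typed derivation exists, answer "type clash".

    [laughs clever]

[laughs clever]: functor laughs : (e -> (s -> s)), argument clever : e; result (s -> s).

(s -> s)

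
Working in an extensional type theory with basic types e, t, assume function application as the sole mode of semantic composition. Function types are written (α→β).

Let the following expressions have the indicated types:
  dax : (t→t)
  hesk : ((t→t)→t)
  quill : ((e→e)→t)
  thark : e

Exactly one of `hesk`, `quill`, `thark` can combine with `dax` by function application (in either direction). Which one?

hesk

hesk — combines: hesk : ((t→t)→t) takes dax : (t→t) as argument, giving t.
quill : ((e→e)→t) — no; dax wants t, and quill wants (e→e).
thark : e — no; dax wants t, and thark wants nothing (atomic).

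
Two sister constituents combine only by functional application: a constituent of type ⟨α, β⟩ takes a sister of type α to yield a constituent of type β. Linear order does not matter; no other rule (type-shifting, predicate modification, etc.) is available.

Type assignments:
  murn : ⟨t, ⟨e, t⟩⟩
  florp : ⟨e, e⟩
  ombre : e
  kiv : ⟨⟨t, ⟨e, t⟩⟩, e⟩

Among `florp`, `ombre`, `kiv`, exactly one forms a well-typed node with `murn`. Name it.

florp : ⟨e, e⟩ — no; murn wants t, and florp wants e.
ombre : e — no; murn wants t, and ombre wants nothing (atomic).
kiv — combines: kiv : ⟨⟨t, ⟨e, t⟩⟩, e⟩ takes murn : ⟨t, ⟨e, t⟩⟩ as argument, giving e.

kiv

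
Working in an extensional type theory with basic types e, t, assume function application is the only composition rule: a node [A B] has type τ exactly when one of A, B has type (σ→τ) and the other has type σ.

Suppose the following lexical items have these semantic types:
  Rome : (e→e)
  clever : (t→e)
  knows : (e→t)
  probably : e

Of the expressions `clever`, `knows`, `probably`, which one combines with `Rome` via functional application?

clever : (t→e) — no; Rome wants e, and clever wants t.
knows : (e→t) — no; Rome wants e, and knows wants e.
probably — combines: Rome : (e→e) takes probably : e as argument, giving e.

probably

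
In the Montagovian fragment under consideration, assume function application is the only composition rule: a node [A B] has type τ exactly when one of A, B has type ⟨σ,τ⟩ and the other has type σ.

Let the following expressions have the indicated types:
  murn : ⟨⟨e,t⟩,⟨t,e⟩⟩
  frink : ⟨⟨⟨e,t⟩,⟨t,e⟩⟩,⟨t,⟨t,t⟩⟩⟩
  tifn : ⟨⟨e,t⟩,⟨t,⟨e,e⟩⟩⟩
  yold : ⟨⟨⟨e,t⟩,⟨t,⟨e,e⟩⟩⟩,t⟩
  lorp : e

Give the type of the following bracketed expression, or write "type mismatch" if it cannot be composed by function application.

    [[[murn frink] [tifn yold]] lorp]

[murn frink]: frink is ⟨⟨⟨e,t⟩,⟨t,e⟩⟩,⟨t,⟨t,t⟩⟩⟩, murn is ⟨⟨e,t⟩,⟨t,e⟩⟩; result ⟨t,⟨t,t⟩⟩.
[tifn yold]: yold is ⟨⟨⟨e,t⟩,⟨t,⟨e,e⟩⟩⟩,t⟩, tifn is ⟨⟨e,t⟩,⟨t,⟨e,e⟩⟩⟩; result t.
[[murn frink] [tifn yold]]: [murn frink] is ⟨t,⟨t,t⟩⟩, [tifn yold] is t; result ⟨t,t⟩.
At [[[murn frink] [tifn yold]] lorp]: neither ⟨t,t⟩ nor e can take the other as argument; the node is ill-typed.

type mismatch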